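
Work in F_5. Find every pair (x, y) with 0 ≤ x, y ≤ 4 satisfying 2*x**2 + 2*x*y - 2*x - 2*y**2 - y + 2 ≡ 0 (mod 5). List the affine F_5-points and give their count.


Affine F_5-points: ∅; count = 0.

For each of the 25 pairs (x, y) ∈ F_5², evaluate f(x, y) mod 5. Record the zeros.
  x = 0: [0↦2, 1↦4, 2↦2, 3↦1, 4↦1]  zeros at y ∈ ∅
  x = 1: [0↦2, 1↦1, 2↦1, 3↦2, 4↦4]  zeros at y ∈ ∅
  x = 2: [0↦1, 1↦2, 2↦4, 3↦2, 4↦1]  zeros at y ∈ ∅
  x = 3: [0↦4, 1↦2, 2↦1, 3↦1, 4↦2]  zeros at y ∈ ∅
  x = 4: [0↦1, 1↦1, 2↦2, 3↦4, 4↦2]  zeros at y ∈ ∅
Collecting zeros: affine points = ∅.
Total count |C(F_5)_aff| = 0.


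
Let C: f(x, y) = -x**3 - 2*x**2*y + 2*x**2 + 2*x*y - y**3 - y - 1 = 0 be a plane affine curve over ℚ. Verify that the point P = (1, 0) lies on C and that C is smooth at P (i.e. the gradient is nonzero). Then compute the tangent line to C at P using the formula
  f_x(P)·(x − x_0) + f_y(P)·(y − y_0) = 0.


Tangent line at P: x - y - 1 = 0.

Step 1: f(1, 0) = 0, so P lies on C.
Step 2: partial derivatives
  f_x(x, y) = -3*x**2 - 4*x*y + 4*x + 2*y, f_y(x, y) = -2*x**2 + 2*x - 3*y**2 - 1.
  f_x(P) = 1, f_y(P) = -1 (gradient nonzero, so P is smooth).
Step 3: tangent line at P: 1·(x − 1) + -1·(y − 0) = 0.
Expanding: x - y - 1 = 0.


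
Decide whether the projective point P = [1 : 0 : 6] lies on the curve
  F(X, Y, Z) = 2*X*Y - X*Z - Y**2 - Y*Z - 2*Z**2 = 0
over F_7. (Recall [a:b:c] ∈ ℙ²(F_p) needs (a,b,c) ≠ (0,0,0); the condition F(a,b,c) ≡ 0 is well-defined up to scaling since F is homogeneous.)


F(1,0,6) ≡ 6 (mod 7); P is NOT on the curve.

Evaluate F(1, 0, 6) term-by-term (mod 7).
  2*X*Y ↦ 2·1·0·1 = 0
  -X*Z ↦ -1·1·1·6 = -6
  -Y**2 ↦ -1·1·0·1 = 0
  -Y*Z ↦ -1·1·0·6 = 0
  -2*Z**2 ↦ -2·1·1·36 = -72
Sum: F(1, 0, 6) = (0) + (-6) + (0) + (0) + (-72) = -78.
Reducing mod 7: -78 ≡ 6 (mod 7).
Since F(a, b, c) ≡ 6 ≠ 0 (mod 7), P does NOT lie on the curve.


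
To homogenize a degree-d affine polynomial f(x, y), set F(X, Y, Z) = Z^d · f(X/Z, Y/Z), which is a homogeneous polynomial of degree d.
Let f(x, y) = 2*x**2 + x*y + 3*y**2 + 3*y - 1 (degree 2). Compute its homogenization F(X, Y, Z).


F(X, Y, Z) = 2*X**2 + X*Y + 3*Y**2 + 3*Y*Z - Z**2

deg(f) = 2.
Substitute x = X/Z, y = Y/Z into f, then multiply by Z^2.
  monomial 2·x^2·y^0 ↦ 2·X^2·Y^0·Z^0.
  monomial 1·x^1·y^1 ↦ 1·X^1·Y^1·Z^0.
  monomial 3·x^0·y^2 ↦ 3·X^0·Y^2·Z^0.
  monomial 3·x^0·y^1 ↦ 3·X^0·Y^1·Z^1.
  monomial -1·x^0·y^0 ↦ -1·X^0·Y^0·Z^2.
Collecting: F(X, Y, Z) = 2*X**2 + X*Y + 3*Y**2 + 3*Y*Z - Z**2.


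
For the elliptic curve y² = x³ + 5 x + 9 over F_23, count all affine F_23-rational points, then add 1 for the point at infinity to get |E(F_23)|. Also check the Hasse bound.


Affine points = {(0, 3), (0, 20), (2, 2), (2, 21), (4, 1), (4, 22), (6, 5), (6, 18), (8, 3), (8, 20), (9, 1), (9, 22), (10, 1), (10, 22), (12, 7), (12, 16), (15, 3), (15, 20), (17, 4), (17, 19), (20, 6), (20, 17), (22, 7), (22, 16)}; affine count = 24; |E(F_23)| = 25.

Discriminant check: Δ ∝ 4a³ + 27b² = 4·5³ + 27·9² = 4·125 + 27·81 ≡ 19 (mod 23). Nonzero ⇒ E is nonsingular.
For each x ∈ F_23, compute rhs = x³ + 5·x + 9 mod 23, then count y ∈ F_23 with y² ≡ rhs.
  x = 0: rhs = 9, matching y values: 3, 20 (2 points).
  x = 1: rhs = 15, matching y values: none (0 points).
  x = 2: rhs = 4, matching y values: 2, 21 (2 points).
  x = 3: rhs = 5, matching y values: none (0 points).
  x = 4: rhs = 1, matching y values: 1, 22 (2 points).
  x = 5: rhs = 21, matching y values: none (0 points).
  x = 6: rhs = 2, matching y values: 5, 18 (2 points).
  x = 7: rhs = 19, matching y values: none (0 points).
  x = 8: rhs = 9, matching y values: 3, 20 (2 points).
  x = 9: rhs = 1, matching y values: 1, 22 (2 points).
  x = 10: rhs = 1, matching y values: 1, 22 (2 points).
  x = 11: rhs = 15, matching y values: none (0 points).
  x = 12: rhs = 3, matching y values: 7, 16 (2 points).
  x = 13: rhs = 17, matching y values: none (0 points).
  x = 14: rhs = 17, matching y values: none (0 points).
  x = 15: rhs = 9, matching y values: 3, 20 (2 points).
  x = 16: rhs = 22, matching y values: none (0 points).
  x = 17: rhs = 16, matching y values: 4, 19 (2 points).
  x = 18: rhs = 20, matching y values: none (0 points).
  x = 19: rhs = 17, matching y values: none (0 points).
  x = 20: rhs = 13, matching y values: 6, 17 (2 points).
  x = 21: rhs = 14, matching y values: none (0 points).
  x = 22: rhs = 3, matching y values: 7, 16 (2 points).
Total affine count: 24.
Full point count |E(F_23)| = 24 + 1 = 25.
Hasse bound: |25 − (23+1)| = |1| = 1 ≤ 2√23 ≈ 9.5917 ✓.


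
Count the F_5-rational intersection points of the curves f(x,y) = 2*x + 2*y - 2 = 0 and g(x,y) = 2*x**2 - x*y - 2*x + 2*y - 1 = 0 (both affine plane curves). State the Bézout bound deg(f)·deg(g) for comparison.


Common zeros: ∅; count = 0; Bézout bound = 2.

deg(f) = 1, deg(g) = 2, so Bézout bound = 2.
Scan x ∈ F_5. For each x, list the y ∈ F_5 with f(x, y) ≡ 0 and those with g(x, y) ≡ 0 (mod 5); the common zeros in that column are the intersection.
  x = 0: f ≡ 0 at y ∈ {1}; g ≡ 0 at y ∈ {3}; common: ∅.
  x = 1: f ≡ 0 at y ∈ {0}; g ≡ 0 at y ∈ {1}; common: ∅.
  x = 2: f ≡ 0 at y ∈ {4}; g ≡ 0 at y ∈ ∅; common: ∅.
  x = 3: f ≡ 0 at y ∈ {3}; g ≡ 0 at y ∈ {1}; common: ∅.
  x = 4: f ≡ 0 at y ∈ {2}; g ≡ 0 at y ∈ {4}; common: ∅.
Collecting: common zeros = ∅, so the count is 0.
Comparison with the Bézout bound: 0 ≤ 2 = deg(f)·deg(g), as expected for curves with no common component (the affine F_5-count falls short of the bound because intersections may lie at infinity, over extension fields, or carry multiplicity).


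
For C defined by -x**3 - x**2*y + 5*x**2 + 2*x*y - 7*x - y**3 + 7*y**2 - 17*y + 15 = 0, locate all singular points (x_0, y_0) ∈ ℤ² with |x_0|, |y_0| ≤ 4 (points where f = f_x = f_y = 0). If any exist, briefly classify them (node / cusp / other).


Singular points: {(1, 2)}; classification: cusp.

Compute partial derivatives:
  f_x = -3*x**2 - 2*x*y + 10*x + 2*y - 7.
  f_y = -x**2 + 2*x - 3*y**2 + 14*y - 17.
Scan x_0 ∈ {−4, ..., 4}. For each x_0, f_y(x_0, y) is a polynomial in y; find its integer roots y ∈ {−4, ..., 4}, then test f_x and f at those candidates.
  x = -4: f_y(-4, y) = -3*y**2 + 14*y - 41; no integer root y with |y| ≤ 4.
  x = -3: f_y(-3, y) = -3*y**2 + 14*y - 32; no integer root y with |y| ≤ 4.
  x = -2: f_y(-2, y) = -3*y**2 + 14*y - 25; no integer root y with |y| ≤ 4.
  x = -1: f_y(-1, y) = -3*y**2 + 14*y - 20; no integer root y with |y| ≤ 4.
  x = 0: f_y(0, y) = -3*y**2 + 14*y - 17; no integer root y with |y| ≤ 4.
  x = 1: f_y(1, y) = -3*y**2 + 14*y - 16; vanishes at y ∈ {2}. (1, 2): f_x = 0, f = 0 — SINGULAR.
  x = 2: f_y(2, y) = -3*y**2 + 14*y - 17; no integer root y with |y| ≤ 4.
  x = 3: f_y(3, y) = -3*y**2 + 14*y - 20; no integer root y with |y| ≤ 4.
  x = 4: f_y(4, y) = -3*y**2 + 14*y - 25; no integer root y with |y| ≤ 4.
Only singular point on the grid: (1, 2).
Classify: substitute x = 1 + u, y = 2 + v and expand: f = -u**3 - u**2*v - v**3 + v**2.
No constant or linear terms (consistent with a singular point). Quadratic part: v**2. Cubic part: -u**3 - u**2*v - v**3.
The quadratic part v**2 is a perfect square, so there is a single (double) tangent line v = 0, i.e. y = 2. Restricting the cubic part to that line (v = 0) leaves -u**3 ≠ 0, so f is not divisible by v and the branch is v² ≈ u**3 to lowest order — this is a cusp.
Classification: cusp.


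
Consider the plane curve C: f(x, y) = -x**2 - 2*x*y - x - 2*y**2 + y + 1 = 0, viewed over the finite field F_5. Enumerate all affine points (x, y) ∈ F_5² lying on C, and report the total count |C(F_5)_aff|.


Affine F_5-points: {(0, 1), (0, 2), (2, 0), (2, 1)}; count = 4.

For each of the 25 pairs (x, y) ∈ F_5², evaluate f(x, y) mod 5. Record the zeros.
  x = 0: [0↦1, 1↦0, 2↦0, 3↦1, 4↦3]  zeros at y ∈ {1, 2}
  x = 1: [0↦4, 1↦1, 2↦4, 3↦3, 4↦3]  zeros at y ∈ ∅
  x = 2: [0↦0, 1↦0, 2↦1, 3↦3, 4↦1]  zeros at y ∈ {0, 1}
  x = 3: [0↦4, 1↦2, 2↦1, 3↦1, 4↦2]  zeros at y ∈ ∅
  x = 4: [0↦1, 1↦2, 2↦4, 3↦2, 4↦1]  zeros at y ∈ ∅
Collecting zeros: affine points = {(0, 1), (0, 2), (2, 0), (2, 1)}.
Total count |C(F_5)_aff| = 4.


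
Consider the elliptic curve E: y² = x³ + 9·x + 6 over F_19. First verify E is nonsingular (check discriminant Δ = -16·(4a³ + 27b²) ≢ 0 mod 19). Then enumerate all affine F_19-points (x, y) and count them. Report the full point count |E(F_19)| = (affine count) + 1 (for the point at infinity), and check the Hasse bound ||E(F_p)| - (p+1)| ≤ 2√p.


Affine points = {(0, 5), (0, 14), (1, 4), (1, 15), (4, 7), (4, 12), (5, 9), (5, 10), (8, 1), (8, 18), (11, 7), (11, 12), (14, 8), (14, 11), (15, 1), (15, 18), (16, 3), (16, 16)}; affine count = 18; |E(F_19)| = 19.

Discriminant check: Δ ∝ 4a³ + 27b² = 4·9³ + 27·6² = 4·729 + 27·36 ≡ 12 (mod 19). Nonzero ⇒ E is nonsingular.
For each x ∈ F_19, compute rhs = x³ + 9·x + 6 mod 19, then count y ∈ F_19 with y² ≡ rhs.
  x = 0: rhs = 6, matching y values: 5, 14 (2 points).
  x = 1: rhs = 16, matching y values: 4, 15 (2 points).
  x = 2: rhs = 13, matching y values: none (0 points).
  x = 3: rhs = 3, matching y values: none (0 points).
  x = 4: rhs = 11, matching y values: 7, 12 (2 points).
  x = 5: rhs = 5, matching y values: 9, 10 (2 points).
  x = 6: rhs = 10, matching y values: none (0 points).
  x = 7: rhs = 13, matching y values: none (0 points).
  x = 8: rhs = 1, matching y values: 1, 18 (2 points).
  x = 9: rhs = 18, matching y values: none (0 points).
  x = 10: rhs = 13, matching y values: none (0 points).
  x = 11: rhs = 11, matching y values: 7, 12 (2 points).
  x = 12: rhs = 18, matching y values: none (0 points).
  x = 13: rhs = 2, matching y values: none (0 points).
  x = 14: rhs = 7, matching y values: 8, 11 (2 points).
  x = 15: rhs = 1, matching y values: 1, 18 (2 points).
  x = 16: rhs = 9, matching y values: 3, 16 (2 points).
  x = 17: rhs = 18, matching y values: none (0 points).
  x = 18: rhs = 15, matching y values: none (0 points).
Total affine count: 18.
Full point count |E(F_19)| = 18 + 1 = 19.
Hasse bound: |19 − (19+1)| = |-1| = 1 ≤ 2√19 ≈ 8.7178 ✓.


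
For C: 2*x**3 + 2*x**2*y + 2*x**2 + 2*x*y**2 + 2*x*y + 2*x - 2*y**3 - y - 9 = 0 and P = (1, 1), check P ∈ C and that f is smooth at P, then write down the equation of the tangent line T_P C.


Tangent line at P: 20*x + y - 21 = 0.

Step 1: f(1, 1) = 0, so P lies on C.
Step 2: partial derivatives
  f_x(x, y) = 6*x**2 + 4*x*y + 4*x + 2*y**2 + 2*y + 2, f_y(x, y) = 2*x**2 + 4*x*y + 2*x - 6*y**2 - 1.
  f_x(P) = 20, f_y(P) = 1 (gradient nonzero, so P is smooth).
Step 3: tangent line at P: 20·(x − 1) + 1·(y − 1) = 0.
Expanding: 20*x + y - 21 = 0.


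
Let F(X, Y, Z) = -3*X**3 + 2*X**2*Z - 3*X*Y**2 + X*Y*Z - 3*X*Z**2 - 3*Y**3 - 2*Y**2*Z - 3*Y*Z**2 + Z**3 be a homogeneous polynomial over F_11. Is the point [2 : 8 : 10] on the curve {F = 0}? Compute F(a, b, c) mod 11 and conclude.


F(2,8,10) ≡ 10 (mod 11); P is NOT on the curve.

Evaluate F(2, 8, 10) term-by-term (mod 11).
  -3*X**3 ↦ -3·8·1·1 = -24
  2*X**2*Z ↦ 2·4·1·10 = 80
  -3*X*Y**2 ↦ -3·2·64·1 = -384
  X*Y*Z ↦ 1·2·8·10 = 160
  -3*X*Z**2 ↦ -3·2·1·100 = -600
  -3*Y**3 ↦ -3·1·512·1 = -1536
  -2*Y**2*Z ↦ -2·1·64·10 = -1280
  -3*Y*Z**2 ↦ -3·1·8·100 = -2400
  Z**3 ↦ 1·1·1·1000 = 1000
Sum: F(2, 8, 10) = (-24) + (80) + (-384) + (160) + (-600) + (-1536) + (-1280) + (-2400) + (1000) = -4984.
Reducing mod 11: -4984 ≡ 10 (mod 11).
Since F(a, b, c) ≡ 10 ≠ 0 (mod 11), P does NOT lie on the curve.


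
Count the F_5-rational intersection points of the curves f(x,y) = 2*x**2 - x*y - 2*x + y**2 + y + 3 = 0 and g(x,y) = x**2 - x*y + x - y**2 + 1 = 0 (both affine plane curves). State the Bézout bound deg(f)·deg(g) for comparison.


Common zeros: {(0, 1)}; count = 1; Bézout bound = 4.

deg(f) = 2, deg(g) = 2, so Bézout bound = 4.
Scan x ∈ F_5. For each x, list the y ∈ F_5 with f(x, y) ≡ 0 and those with g(x, y) ≡ 0 (mod 5); the common zeros in that column are the intersection.
  x = 0: f ≡ 0 at y ∈ {1, 3}; g ≡ 0 at y ∈ {1, 4}; common: {1}.
  x = 1: f ≡ 0 at y ∈ ∅; g ≡ 0 at y ∈ ∅; common: ∅.
  x = 2: f ≡ 0 at y ∈ ∅; g ≡ 0 at y ∈ ∅; common: ∅.
  x = 3: f ≡ 0 at y ∈ {0, 2}; g ≡ 0 at y ∈ {3, 4}; common: ∅.
  x = 4: f ≡ 0 at y ∈ {1, 2}; g ≡ 0 at y ∈ {3}; common: ∅.
Collecting: common zeros = {(0, 1)}, so the count is 1.
Comparison with the Bézout bound: 1 ≤ 4 = deg(f)·deg(g), as expected for curves with no common component (the affine F_5-count falls short of the bound because intersections may lie at infinity, over extension fields, or carry multiplicity).


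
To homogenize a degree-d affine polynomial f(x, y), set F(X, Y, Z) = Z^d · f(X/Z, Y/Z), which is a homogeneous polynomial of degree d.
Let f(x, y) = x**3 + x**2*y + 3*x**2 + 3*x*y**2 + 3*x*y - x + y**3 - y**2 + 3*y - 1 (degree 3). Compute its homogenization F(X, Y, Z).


F(X, Y, Z) = X**3 + X**2*Y + 3*X**2*Z + 3*X*Y**2 + 3*X*Y*Z - X*Z**2 + Y**3 - Y**2*Z + 3*Y*Z**2 - Z**3

deg(f) = 3.
Substitute x = X/Z, y = Y/Z into f, then multiply by Z^3.
  monomial 1·x^3·y^0 ↦ 1·X^3·Y^0·Z^0.
  monomial 1·x^2·y^1 ↦ 1·X^2·Y^1·Z^0.
  monomial 3·x^2·y^0 ↦ 3·X^2·Y^0·Z^1.
  monomial 3·x^1·y^2 ↦ 3·X^1·Y^2·Z^0.
  monomial 3·x^1·y^1 ↦ 3·X^1·Y^1·Z^1.
  monomial -1·x^1·y^0 ↦ -1·X^1·Y^0·Z^2.
  monomial 1·x^0·y^3 ↦ 1·X^0·Y^3·Z^0.
  monomial -1·x^0·y^2 ↦ -1·X^0·Y^2·Z^1.
  monomial 3·x^0·y^1 ↦ 3·X^0·Y^1·Z^2.
  monomial -1·x^0·y^0 ↦ -1·X^0·Y^0·Z^3.
Collecting: F(X, Y, Z) = X**3 + X**2*Y + 3*X**2*Z + 3*X*Y**2 + 3*X*Y*Z - X*Z**2 + Y**3 - Y**2*Z + 3*Y*Z**2 - Z**3.


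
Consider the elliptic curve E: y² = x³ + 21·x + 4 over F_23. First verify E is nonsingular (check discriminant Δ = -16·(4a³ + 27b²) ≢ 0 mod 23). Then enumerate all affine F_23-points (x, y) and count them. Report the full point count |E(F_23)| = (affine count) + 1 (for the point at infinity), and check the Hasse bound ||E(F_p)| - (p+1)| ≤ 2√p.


Affine points = {(0, 2), (0, 21), (1, 7), (1, 16), (2, 10), (2, 13), (3, 5), (3, 18), (5, 2), (5, 21), (6, 1), (6, 22), (9, 5), (9, 18), (10, 8), (10, 15), (11, 5), (11, 18), (12, 11), (12, 12), (13, 6), (13, 17), (14, 11), (14, 12), (18, 2), (18, 21), (20, 11), (20, 12), (21, 0)}; affine count = 29; |E(F_23)| = 30.

Discriminant check: Δ ∝ 4a³ + 27b² = 4·21³ + 27·4² = 4·9261 + 27·16 ≡ 9 (mod 23). Nonzero ⇒ E is nonsingular.
For each x ∈ F_23, compute rhs = x³ + 21·x + 4 mod 23, then count y ∈ F_23 with y² ≡ rhs.
  x = 0: rhs = 4, matching y values: 2, 21 (2 points).
  x = 1: rhs = 3, matching y values: 7, 16 (2 points).
  x = 2: rhs = 8, matching y values: 10, 13 (2 points).
  x = 3: rhs = 2, matching y values: 5, 18 (2 points).
  x = 4: rhs = 14, matching y values: none (0 points).
  x = 5: rhs = 4, matching y values: 2, 21 (2 points).
  x = 6: rhs = 1, matching y values: 1, 22 (2 points).
  x = 7: rhs = 11, matching y values: none (0 points).
  x = 8: rhs = 17, matching y values: none (0 points).
  x = 9: rhs = 2, matching y values: 5, 18 (2 points).
  x = 10: rhs = 18, matching y values: 8, 15 (2 points).
  x = 11: rhs = 2, matching y values: 5, 18 (2 points).
  x = 12: rhs = 6, matching y values: 11, 12 (2 points).
  x = 13: rhs = 13, matching y values: 6, 17 (2 points).
  x = 14: rhs = 6, matching y values: 11, 12 (2 points).
  x = 15: rhs = 14, matching y values: none (0 points).
  x = 16: rhs = 20, matching y values: none (0 points).
  x = 17: rhs = 7, matching y values: none (0 points).
  x = 18: rhs = 4, matching y values: 2, 21 (2 points).
  x = 19: rhs = 17, matching y values: none (0 points).
  x = 20: rhs = 6, matching y values: 11, 12 (2 points).
  x = 21: rhs = 0, matching y values: 0 (1 points).
  x = 22: rhs = 5, matching y values: none (0 points).
Total affine count: 29.
Full point count |E(F_23)| = 29 + 1 = 30.
Hasse bound: |30 − (23+1)| = |6| = 6 ≤ 2√23 ≈ 9.5917 ✓.


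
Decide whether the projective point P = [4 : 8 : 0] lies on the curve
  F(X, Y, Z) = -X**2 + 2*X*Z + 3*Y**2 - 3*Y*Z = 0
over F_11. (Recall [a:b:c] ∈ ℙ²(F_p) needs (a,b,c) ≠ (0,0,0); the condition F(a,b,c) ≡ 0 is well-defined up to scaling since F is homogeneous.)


F(4,8,0) ≡ 0 (mod 11); P is on the curve.

Evaluate F(4, 8, 0) term-by-term (mod 11).
  -X**2 ↦ -1·16·1·1 = -16
  2*X*Z ↦ 2·4·1·0 = 0
  3*Y**2 ↦ 3·1·64·1 = 192
  -3*Y*Z ↦ -3·1·8·0 = 0
Sum: F(4, 8, 0) = (-16) + (0) + (192) + (0) = 176.
Reducing mod 11: 176 ≡ 0 (mod 11).
Since F(a, b, c) ≡ 0 (mod 11), P lies on the curve.


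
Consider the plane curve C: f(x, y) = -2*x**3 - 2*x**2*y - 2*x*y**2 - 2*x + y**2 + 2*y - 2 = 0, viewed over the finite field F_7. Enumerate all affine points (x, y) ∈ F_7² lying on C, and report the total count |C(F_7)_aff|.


Affine F_7-points: {(1, 1), (1, 6), (4, 1), (6, 2), (6, 5)}; count = 5.

For each of the 49 pairs (x, y) ∈ F_7², evaluate f(x, y) mod 7. Record the zeros.
  x = 0: [0↦5, 1↦1, 2↦6, 3↦6, 4↦1, 5↦5, 6↦4]  zeros at y ∈ ∅
  x = 1: [0↦1, 1↦0, 2↦4, 3↦6, 4↦6, 5↦4, 6↦0]  zeros at y ∈ {1, 6}
  x = 2: [0↦6, 1↦4, 2↦3, 3↦3, 4↦4, 5↦6, 6↦2]  zeros at y ∈ ∅
  x = 3: [0↦1, 1↦1, 2↦5, 3↦6, 4↦4, 5↦6, 6↦5]  zeros at y ∈ ∅
  x = 4: [0↦2, 1↦0, 2↦5, 3↦3, 4↦1, 5↦6, 6↦4]  zeros at y ∈ {1}
  x = 5: [0↦4, 1↦3, 2↦5, 3↦3, 4↦4, 5↦1, 6↦1]  zeros at y ∈ ∅
  x = 6: [0↦2, 1↦5, 2↦0, 3↦1, 4↦1, 5↦0, 6↦5]  zeros at y ∈ {2, 5}
Collecting zeros: affine points = {(1, 1), (1, 6), (4, 1), (6, 2), (6, 5)}.
Total count |C(F_7)_aff| = 5.


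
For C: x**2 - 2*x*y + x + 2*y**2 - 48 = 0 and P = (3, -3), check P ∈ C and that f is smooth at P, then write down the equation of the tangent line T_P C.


Tangent line at P: 13*x - 18*y - 93 = 0.

Step 1: f(3, -3) = 0, so P lies on C.
Step 2: partial derivatives
  f_x(x, y) = 2*x - 2*y + 1, f_y(x, y) = -2*x + 4*y.
  f_x(P) = 13, f_y(P) = -18 (gradient nonzero, so P is smooth).
Step 3: tangent line at P: 13·(x − 3) + -18·(y − -3) = 0.
Expanding: 13*x - 18*y - 93 = 0.


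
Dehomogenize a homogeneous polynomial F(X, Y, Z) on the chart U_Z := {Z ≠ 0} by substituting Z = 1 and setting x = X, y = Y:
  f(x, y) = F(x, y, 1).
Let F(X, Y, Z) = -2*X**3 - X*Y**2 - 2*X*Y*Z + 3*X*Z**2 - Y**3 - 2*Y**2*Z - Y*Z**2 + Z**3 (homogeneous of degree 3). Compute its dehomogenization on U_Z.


f(x, y) = -2*x**3 - x*y**2 - 2*x*y + 3*x - y**3 - 2*y**2 - y + 1

On U_Z we set Z = 1. Each monomial c·X^i·Y^j·Z^k in F becomes c·x^i·y^j·1^k = c·x^i·y^j.
Substituting Z = 1: F(X, Y, 1) = -2*x**3 - x*y**2 - 2*x*y + 3*x - y**3 - 2*y**2 - y + 1.
Note: deg(f) ≤ deg(F) = 3; strict inequality happens when F is divisible by Z (lost terms).


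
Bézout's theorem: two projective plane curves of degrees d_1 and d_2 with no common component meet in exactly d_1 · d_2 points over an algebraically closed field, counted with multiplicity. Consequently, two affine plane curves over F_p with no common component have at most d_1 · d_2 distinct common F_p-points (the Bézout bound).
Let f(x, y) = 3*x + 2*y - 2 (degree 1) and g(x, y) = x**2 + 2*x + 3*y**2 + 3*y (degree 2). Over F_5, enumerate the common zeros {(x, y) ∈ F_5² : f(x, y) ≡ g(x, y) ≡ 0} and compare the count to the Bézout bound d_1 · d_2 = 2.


Common zeros: {(3, 4)}; count = 1; Bézout bound = 2.

deg(f) = 1, deg(g) = 2, so Bézout bound = 2.
Scan x ∈ F_5. For each x, list the y ∈ F_5 with f(x, y) ≡ 0 and those with g(x, y) ≡ 0 (mod 5); the common zeros in that column are the intersection.
  x = 0: f ≡ 0 at y ∈ {1}; g ≡ 0 at y ∈ {0, 4}; common: ∅.
  x = 1: f ≡ 0 at y ∈ {2}; g ≡ 0 at y ∈ ∅; common: ∅.
  x = 2: f ≡ 0 at y ∈ {3}; g ≡ 0 at y ∈ ∅; common: ∅.
  x = 3: f ≡ 0 at y ∈ {4}; g ≡ 0 at y ∈ {0, 4}; common: {4}.
  x = 4: f ≡ 0 at y ∈ {0}; g ≡ 0 at y ∈ {1, 3}; common: ∅.
Collecting: common zeros = {(3, 4)}, so the count is 1.
Comparison with the Bézout bound: 1 ≤ 2 = deg(f)·deg(g), as expected for curves with no common component (the affine F_5-count falls short of the bound because intersections may lie at infinity, over extension fields, or carry multiplicity).


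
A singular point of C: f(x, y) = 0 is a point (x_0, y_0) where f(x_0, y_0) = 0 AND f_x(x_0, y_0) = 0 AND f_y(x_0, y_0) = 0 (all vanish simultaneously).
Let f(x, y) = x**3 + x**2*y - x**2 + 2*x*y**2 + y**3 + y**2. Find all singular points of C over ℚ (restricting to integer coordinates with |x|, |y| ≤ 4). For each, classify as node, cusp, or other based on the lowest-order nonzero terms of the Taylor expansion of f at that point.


Singular points: {(0, 0)}; classification: node.

Compute partial derivatives:
  f_x = 3*x**2 + 2*x*y - 2*x + 2*y**2.
  f_y = x**2 + 4*x*y + 3*y**2 + 2*y.
Scan x_0 ∈ {−4, ..., 4}. For each x_0, f_y(x_0, y) is a polynomial in y; find its integer roots y ∈ {−4, ..., 4}, then test f_x and f at those candidates.
  x = -4: f_y(-4, y) = 3*y**2 - 14*y + 16; vanishes at y ∈ {2}. (-4, 2): f_x = 48 ≠ 0.
  x = -3: f_y(-3, y) = 3*y**2 - 10*y + 9; no integer root y with |y| ≤ 4.
  x = -2: f_y(-2, y) = 3*y**2 - 6*y + 4; no integer root y with |y| ≤ 4.
  x = -1: f_y(-1, y) = 3*y**2 - 2*y + 1; no integer root y with |y| ≤ 4.
  x = 0: f_y(0, y) = 3*y**2 + 2*y; vanishes at y ∈ {0}. (0, 0): f_x = 0, f = 0 — SINGULAR.
  x = 1: f_y(1, y) = 3*y**2 + 6*y + 1; no integer root y with |y| ≤ 4.
  x = 2: f_y(2, y) = 3*y**2 + 10*y + 4; no integer root y with |y| ≤ 4.
  x = 3: f_y(3, y) = 3*y**2 + 14*y + 9; no integer root y with |y| ≤ 4.
  x = 4: f_y(4, y) = 3*y**2 + 18*y + 16; no integer root y with |y| ≤ 4.
Only singular point on the grid: (0, 0).
Classify: substitute x = 0 + u, y = 0 + v and expand: f = u**3 + u**2*v - u**2 + 2*u*v**2 + v**3 + v**2.
No constant or linear terms (consistent with a singular point). Quadratic part: -u**2 + v**2. Cubic part: u**3 + u**2*v + 2*u*v**2 + v**3.
The quadratic part v**2 - u**2 = (v − u)(v + u) splits into two distinct linear factors, so there are two distinct tangent lines y − 0 = ±(x − 0) — this is a node (ordinary double point).
Classification: node.


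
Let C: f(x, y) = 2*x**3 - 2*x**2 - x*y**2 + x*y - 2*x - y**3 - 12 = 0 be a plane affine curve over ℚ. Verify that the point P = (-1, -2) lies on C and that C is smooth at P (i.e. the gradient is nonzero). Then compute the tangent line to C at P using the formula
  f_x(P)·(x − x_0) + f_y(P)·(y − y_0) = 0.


Tangent line at P: 2*x - 17*y - 32 = 0.

Step 1: f(-1, -2) = 0, so P lies on C.
Step 2: partial derivatives
  f_x(x, y) = 6*x**2 - 4*x - y**2 + y - 2, f_y(x, y) = -2*x*y + x - 3*y**2.
  f_x(P) = 2, f_y(P) = -17 (gradient nonzero, so P is smooth).
Step 3: tangent line at P: 2·(x − -1) + -17·(y − -2) = 0.
Expanding: 2*x - 17*y - 32 = 0.


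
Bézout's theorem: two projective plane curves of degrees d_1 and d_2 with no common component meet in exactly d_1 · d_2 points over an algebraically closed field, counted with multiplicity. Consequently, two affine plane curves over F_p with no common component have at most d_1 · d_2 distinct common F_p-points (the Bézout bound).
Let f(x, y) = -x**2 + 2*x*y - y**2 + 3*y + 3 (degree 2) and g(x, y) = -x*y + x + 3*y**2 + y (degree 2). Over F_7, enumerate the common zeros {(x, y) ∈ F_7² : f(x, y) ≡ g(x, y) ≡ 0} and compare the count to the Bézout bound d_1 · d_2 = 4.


Common zeros: {(6, 6)}; count = 1; Bézout bound = 4.

deg(f) = 2, deg(g) = 2, so Bézout bound = 4.
Scan x ∈ F_7. For each x, list the y ∈ F_7 with f(x, y) ≡ 0 and those with g(x, y) ≡ 0 (mod 7); the common zeros in that column are the intersection.
  x = 0: f ≡ 0 at y ∈ {5}; g ≡ 0 at y ∈ {0, 2}; common: ∅.
  x = 1: f ≡ 0 at y ∈ ∅; g ≡ 0 at y ∈ {3, 4}; common: ∅.
  x = 2: f ≡ 0 at y ∈ ∅; g ≡ 0 at y ∈ ∅; common: ∅.
  x = 3: f ≡ 0 at y ∈ {4, 5}; g ≡ 0 at y ∈ ∅; common: ∅.
  x = 4: f ≡ 0 at y ∈ ∅; g ≡ 0 at y ∈ ∅; common: ∅.
  x = 5: f ≡ 0 at y ∈ {2, 4}; g ≡ 0 at y ∈ ∅; common: ∅.
  x = 6: f ≡ 0 at y ∈ {2, 6}; g ≡ 0 at y ∈ {5, 6}; common: {6}.
Collecting: common zeros = {(6, 6)}, so the count is 1.
Comparison with the Bézout bound: 1 ≤ 4 = deg(f)·deg(g), as expected for curves with no common component (the affine F_7-count falls short of the bound because intersections may lie at infinity, over extension fields, or carry multiplicity).


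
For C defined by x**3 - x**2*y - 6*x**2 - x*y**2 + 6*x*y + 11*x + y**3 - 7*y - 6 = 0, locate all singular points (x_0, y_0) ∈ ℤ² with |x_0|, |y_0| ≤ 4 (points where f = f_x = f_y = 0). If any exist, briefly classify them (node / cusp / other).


Singular points: {(2, 1)}; classification: node.

Compute partial derivatives:
  f_x = 3*x**2 - 2*x*y - 12*x - y**2 + 6*y + 11.
  f_y = -x**2 - 2*x*y + 6*x + 3*y**2 - 7.
Scan x_0 ∈ {−4, ..., 4}. For each x_0, f_y(x_0, y) is a polynomial in y; find its integer roots y ∈ {−4, ..., 4}, then test f_x and f at those candidates.
  x = -4: f_y(-4, y) = 3*y**2 + 8*y - 47; no integer root y with |y| ≤ 4.
  x = -3: f_y(-3, y) = 3*y**2 + 6*y - 34; no integer root y with |y| ≤ 4.
  x = -2: f_y(-2, y) = 3*y**2 + 4*y - 23; no integer root y with |y| ≤ 4.
  x = -1: f_y(-1, y) = 3*y**2 + 2*y - 14; no integer root y with |y| ≤ 4.
  x = 0: f_y(0, y) = 3*y**2 - 7; no integer root y with |y| ≤ 4.
  x = 1: f_y(1, y) = 3*y**2 - 2*y - 2; no integer root y with |y| ≤ 4.
  x = 2: f_y(2, y) = 3*y**2 - 4*y + 1; vanishes at y ∈ {1}. (2, 1): f_x = 0, f = 0 — SINGULAR.
  x = 3: f_y(3, y) = 3*y**2 - 6*y + 2; no integer root y with |y| ≤ 4.
  x = 4: f_y(4, y) = 3*y**2 - 8*y + 1; no integer root y with |y| ≤ 4.
Only singular point on the grid: (2, 1).
Classify: substitute x = 2 + u, y = 1 + v and expand: f = u**3 - u**2*v - u**2 - u*v**2 + v**3 + v**2.
No constant or linear terms (consistent with a singular point). Quadratic part: -u**2 + v**2. Cubic part: u**3 - u**2*v - u*v**2 + v**3.
The quadratic part v**2 - u**2 = (v − u)(v + u) splits into two distinct linear factors, so there are two distinct tangent lines y − 1 = ±(x − 2) — this is a node (ordinary double point).
Classification: node.


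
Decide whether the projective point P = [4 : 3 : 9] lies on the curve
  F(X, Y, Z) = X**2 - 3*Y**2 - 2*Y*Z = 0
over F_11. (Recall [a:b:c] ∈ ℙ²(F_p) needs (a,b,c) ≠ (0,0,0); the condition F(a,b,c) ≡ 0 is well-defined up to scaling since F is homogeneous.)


F(4,3,9) ≡ 1 (mod 11); P is NOT on the curve.

Evaluate F(4, 3, 9) term-by-term (mod 11).
  X**2 ↦ 1·16·1·1 = 16
  -3*Y**2 ↦ -3·1·9·1 = -27
  -2*Y*Z ↦ -2·1·3·9 = -54
Sum: F(4, 3, 9) = (16) + (-27) + (-54) = -65.
Reducing mod 11: -65 ≡ 1 (mod 11).
Since F(a, b, c) ≡ 1 ≠ 0 (mod 11), P does NOT lie on the curve.


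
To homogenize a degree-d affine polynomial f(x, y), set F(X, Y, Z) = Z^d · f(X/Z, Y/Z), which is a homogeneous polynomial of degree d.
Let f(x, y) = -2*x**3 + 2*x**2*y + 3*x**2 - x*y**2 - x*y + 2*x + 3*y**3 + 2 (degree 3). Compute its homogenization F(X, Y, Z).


F(X, Y, Z) = -2*X**3 + 2*X**2*Y + 3*X**2*Z - X*Y**2 - X*Y*Z + 2*X*Z**2 + 3*Y**3 + 2*Z**3

deg(f) = 3.
Substitute x = X/Z, y = Y/Z into f, then multiply by Z^3.
  monomial -2·x^3·y^0 ↦ -2·X^3·Y^0·Z^0.
  monomial 2·x^2·y^1 ↦ 2·X^2·Y^1·Z^0.
  monomial 3·x^2·y^0 ↦ 3·X^2·Y^0·Z^1.
  monomial -1·x^1·y^2 ↦ -1·X^1·Y^2·Z^0.
  monomial -1·x^1·y^1 ↦ -1·X^1·Y^1·Z^1.
  monomial 2·x^1·y^0 ↦ 2·X^1·Y^0·Z^2.
  monomial 3·x^0·y^3 ↦ 3·X^0·Y^3·Z^0.
  monomial 2·x^0·y^0 ↦ 2·X^0·Y^0·Z^3.
Collecting: F(X, Y, Z) = -2*X**3 + 2*X**2*Y + 3*X**2*Z - X*Y**2 - X*Y*Z + 2*X*Z**2 + 3*Y**3 + 2*Z**3.


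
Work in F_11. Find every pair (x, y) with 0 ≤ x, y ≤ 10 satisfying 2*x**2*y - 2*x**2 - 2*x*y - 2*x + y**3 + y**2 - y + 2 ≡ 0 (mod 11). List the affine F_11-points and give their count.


Affine F_11-points: {(0, 9), (1, 5), (3, 0), (3, 10), (4, 6), (4, 9), (6, 5), (7, 0), (8, 10), (9, 1)}; count = 10.

For each of the 121 pairs (x, y) ∈ F_11², evaluate f(x, y) mod 11. Record the zeros.
  x = 0: [0↦2, 1↦3, 2↦1, 3↦2, 4↦1, 5↦4, 6↦6, 7↦2, 8↦9, 9↦0, 10↦3]  zeros at y ∈ {9}
  x = 1: [0↦9, 1↦10, 2↦8, 3↦9, 4↦8, 5↦0, 6↦2, 7↦9, 8↦5, 9↦7, 10↦10]  zeros at y ∈ {5}
  x = 2: [0↦1, 1↦6, 2↦8, 3↦2, 4↦5, 5↦1, 6↦7, 7↦7, 8↦7, 9↦2, 10↦9]  zeros at y ∈ ∅
  x = 3: [0↦0, 1↦2, 2↦1, 3↦3, 4↦3, 5↦7, 6↦10, 7↦7, 8↦4, 9↦7, 10↦0]  zeros at y ∈ {0, 10}
  x = 4: [0↦6, 1↦9, 2↦9, 3↦1, 4↦2, 5↦7, 6↦0, 7↦9, 8↦7, 9↦0, 10↦5]  zeros at y ∈ {6, 9}
  x = 5: [0↦8, 1↦5, 2↦10, 3↦7, 4↦2, 5↦1, 6↦10, 7↦2, 8↦5, 9↦3, 10↦2]  zeros at y ∈ ∅
  x = 6: [0↦6, 1↦1, 2↦4, 3↦10, 4↦3, 5↦0, 6↦7, 7↦8, 8↦9, 9↦5, 10↦2]  zeros at y ∈ {5}
  x = 7: [0↦0, 1↦8, 2↦2, 3↦10, 4↦5, 5↦4, 6↦2, 7↦5, 8↦8, 9↦6, 10↦5]  zeros at y ∈ {0}
  x = 8: [0↦1, 1↦4, 2↦4, 3↦7, 4↦8, 5↦2, 6↦6, 7↦4, 8↦2, 9↦6, 10↦0]  zeros at y ∈ {10}
  x = 9: [0↦9, 1↦0, 2↦10, 3↦1, 4↦1, 5↦5, 6↦8, 7↦5, 8↦2, 9↦5, 10↦9]  zeros at y ∈ {1}
  x = 10: [0↦2, 1↦7, 2↦9, 3↦3, 4↦6, 5↦2, 6↦8, 7↦8, 8↦8, 9↦3, 10↦10]  zeros at y ∈ ∅
Collecting zeros: affine points = {(0, 9), (1, 5), (3, 0), (3, 10), (4, 6), (4, 9), (6, 5), (7, 0), (8, 10), (9, 1)}.
Total count |C(F_11)_aff| = 10.


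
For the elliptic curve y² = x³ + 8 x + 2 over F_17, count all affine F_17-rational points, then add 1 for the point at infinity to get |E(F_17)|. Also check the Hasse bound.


Affine points = {(0, 6), (0, 11), (2, 3), (2, 14), (3, 6), (3, 11), (4, 8), (4, 9), (8, 0), (9, 2), (9, 15), (13, 5), (13, 12), (14, 6), (14, 11)}; affine count = 15; |E(F_17)| = 16.

Discriminant check: Δ ∝ 4a³ + 27b² = 4·8³ + 27·2² = 4·512 + 27·4 ≡ 14 (mod 17). Nonzero ⇒ E is nonsingular.
For each x ∈ F_17, compute rhs = x³ + 8·x + 2 mod 17, then count y ∈ F_17 with y² ≡ rhs.
  x = 0: rhs = 2, matching y values: 6, 11 (2 points).
  x = 1: rhs = 11, matching y values: none (0 points).
  x = 2: rhs = 9, matching y values: 3, 14 (2 points).
  x = 3: rhs = 2, matching y values: 6, 11 (2 points).
  x = 4: rhs = 13, matching y values: 8, 9 (2 points).
  x = 5: rhs = 14, matching y values: none (0 points).
  x = 6: rhs = 11, matching y values: none (0 points).
  x = 7: rhs = 10, matching y values: none (0 points).
  x = 8: rhs = 0, matching y values: 0 (1 points).
  x = 9: rhs = 4, matching y values: 2, 15 (2 points).
  x = 10: rhs = 11, matching y values: none (0 points).
  x = 11: rhs = 10, matching y values: none (0 points).
  x = 12: rhs = 7, matching y values: none (0 points).
  x = 13: rhs = 8, matching y values: 5, 12 (2 points).
  x = 14: rhs = 2, matching y values: 6, 11 (2 points).
  x = 15: rhs = 12, matching y values: none (0 points).
  x = 16: rhs = 10, matching y values: none (0 points).
Total affine count: 15.
Full point count |E(F_17)| = 15 + 1 = 16.
Hasse bound: |16 − (17+1)| = |-2| = 2 ≤ 2√17 ≈ 8.2462 ✓.


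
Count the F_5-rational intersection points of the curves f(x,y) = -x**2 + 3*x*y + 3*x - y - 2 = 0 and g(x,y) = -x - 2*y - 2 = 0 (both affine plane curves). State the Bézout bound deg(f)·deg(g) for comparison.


Common zeros: {(2, 3)}; count = 1; Bézout bound = 2.

deg(f) = 2, deg(g) = 1, so Bézout bound = 2.
Scan x ∈ F_5. For each x, list the y ∈ F_5 with f(x, y) ≡ 0 and those with g(x, y) ≡ 0 (mod 5); the common zeros in that column are the intersection.
  x = 0: f ≡ 0 at y ∈ {3}; g ≡ 0 at y ∈ {4}; common: ∅.
  x = 1: f ≡ 0 at y ∈ {0}; g ≡ 0 at y ∈ {1}; common: ∅.
  x = 2: f ≡ 0 at y ∈ {0, 1, 2, 3, 4}; g ≡ 0 at y ∈ {3}; common: {3}.
  x = 3: f ≡ 0 at y ∈ {4}; g ≡ 0 at y ∈ {0}; common: ∅.
  x = 4: f ≡ 0 at y ∈ {1}; g ≡ 0 at y ∈ {2}; common: ∅.
Collecting: common zeros = {(2, 3)}, so the count is 1.
Comparison with the Bézout bound: 1 ≤ 2 = deg(f)·deg(g), as expected for curves with no common component (the affine F_5-count falls short of the bound because intersections may lie at infinity, over extension fields, or carry multiplicity).


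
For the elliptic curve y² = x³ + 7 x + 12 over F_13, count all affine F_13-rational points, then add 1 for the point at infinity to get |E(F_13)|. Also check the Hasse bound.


Affine points = {(0, 5), (0, 8), (4, 0), (5, 4), (5, 9), (6, 6), (6, 7), (7, 1), (7, 12), (10, 4), (10, 9), (11, 4), (11, 9), (12, 2), (12, 11)}; affine count = 15; |E(F_13)| = 16.

Discriminant check: Δ ∝ 4a³ + 27b² = 4·7³ + 27·12² = 4·343 + 27·144 ≡ 8 (mod 13). Nonzero ⇒ E is nonsingular.
For each x ∈ F_13, compute rhs = x³ + 7·x + 12 mod 13, then count y ∈ F_13 with y² ≡ rhs.
  x = 0: rhs = 12, matching y values: 5, 8 (2 points).
  x = 1: rhs = 7, matching y values: none (0 points).
  x = 2: rhs = 8, matching y values: none (0 points).
  x = 3: rhs = 8, matching y values: none (0 points).
  x = 4: rhs = 0, matching y values: 0 (1 points).
  x = 5: rhs = 3, matching y values: 4, 9 (2 points).
  x = 6: rhs = 10, matching y values: 6, 7 (2 points).
  x = 7: rhs = 1, matching y values: 1, 12 (2 points).
  x = 8: rhs = 8, matching y values: none (0 points).
  x = 9: rhs = 11, matching y values: none (0 points).
  x = 10: rhs = 3, matching y values: 4, 9 (2 points).
  x = 11: rhs = 3, matching y values: 4, 9 (2 points).
  x = 12: rhs = 4, matching y values: 2, 11 (2 points).
Total affine count: 15.
Full point count |E(F_13)| = 15 + 1 = 16.
Hasse bound: |16 − (13+1)| = |2| = 2 ≤ 2√13 ≈ 7.2111 ✓.


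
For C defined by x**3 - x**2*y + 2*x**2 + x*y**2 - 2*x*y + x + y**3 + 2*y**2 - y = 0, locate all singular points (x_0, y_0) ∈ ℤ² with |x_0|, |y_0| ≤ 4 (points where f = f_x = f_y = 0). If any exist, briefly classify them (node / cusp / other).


Singular points: {(-1, 0)}; classification: node.

Compute partial derivatives:
  f_x = 3*x**2 - 2*x*y + 4*x + y**2 - 2*y + 1.
  f_y = -x**2 + 2*x*y - 2*x + 3*y**2 + 4*y - 1.
Scan x_0 ∈ {−4, ..., 4}. For each x_0, f_y(x_0, y) is a polynomial in y; find its integer roots y ∈ {−4, ..., 4}, then test f_x and f at those candidates.
  x = -4: f_y(-4, y) = 3*y**2 - 4*y - 9; no integer root y with |y| ≤ 4.
  x = -3: f_y(-3, y) = 3*y**2 - 2*y - 4; no integer root y with |y| ≤ 4.
  x = -2: f_y(-2, y) = 3*y**2 - 1; no integer root y with |y| ≤ 4.
  x = -1: f_y(-1, y) = 3*y**2 + 2*y; vanishes at y ∈ {0}. (-1, 0): f_x = 0, f = 0 — SINGULAR.
  x = 0: f_y(0, y) = 3*y**2 + 4*y - 1; no integer root y with |y| ≤ 4.
  x = 1: f_y(1, y) = 3*y**2 + 6*y - 4; no integer root y with |y| ≤ 4.
  x = 2: f_y(2, y) = 3*y**2 + 8*y - 9; no integer root y with |y| ≤ 4.
  x = 3: f_y(3, y) = 3*y**2 + 10*y - 16; no integer root y with |y| ≤ 4.
  x = 4: f_y(4, y) = 3*y**2 + 12*y - 25; no integer root y with |y| ≤ 4.
Only singular point on the grid: (-1, 0).
Classify: substitute x = -1 + u, y = 0 + v and expand: f = u**3 - u**2*v - u**2 + u*v**2 + v**3 + v**2.
No constant or linear terms (consistent with a singular point). Quadratic part: -u**2 + v**2. Cubic part: u**3 - u**2*v + u*v**2 + v**3.
The quadratic part v**2 - u**2 = (v − u)(v + u) splits into two distinct linear factors, so there are two distinct tangent lines y − 0 = ±(x − -1) — this is a node (ordinary double point).
Classification: node.


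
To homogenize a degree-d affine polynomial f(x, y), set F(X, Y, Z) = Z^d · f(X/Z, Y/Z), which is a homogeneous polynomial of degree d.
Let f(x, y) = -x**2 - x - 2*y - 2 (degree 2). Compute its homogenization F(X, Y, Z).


F(X, Y, Z) = -X**2 - X*Z - 2*Y*Z - 2*Z**2

deg(f) = 2.
Substitute x = X/Z, y = Y/Z into f, then multiply by Z^2.
  monomial -1·x^2·y^0 ↦ -1·X^2·Y^0·Z^0.
  monomial -1·x^1·y^0 ↦ -1·X^1·Y^0·Z^1.
  monomial -2·x^0·y^1 ↦ -2·X^0·Y^1·Z^1.
  monomial -2·x^0·y^0 ↦ -2·X^0·Y^0·Z^2.
Collecting: F(X, Y, Z) = -X**2 - X*Z - 2*Y*Z - 2*Z**2.


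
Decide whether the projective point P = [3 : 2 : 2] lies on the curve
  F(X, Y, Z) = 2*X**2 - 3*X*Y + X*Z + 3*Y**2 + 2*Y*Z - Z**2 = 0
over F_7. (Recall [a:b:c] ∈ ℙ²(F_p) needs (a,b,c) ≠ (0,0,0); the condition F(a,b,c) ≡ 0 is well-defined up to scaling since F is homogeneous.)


F(3,2,2) ≡ 1 (mod 7); P is NOT on the curve.

Evaluate F(3, 2, 2) term-by-term (mod 7).
  2*X**2 ↦ 2·9·1·1 = 18
  -3*X*Y ↦ -3·3·2·1 = -18
  X*Z ↦ 1·3·1·2 = 6
  3*Y**2 ↦ 3·1·4·1 = 12
  2*Y*Z ↦ 2·1·2·2 = 8
  -Z**2 ↦ -1·1·1·4 = -4
Sum: F(3, 2, 2) = (18) + (-18) + (6) + (12) + (8) + (-4) = 22.
Reducing mod 7: 22 ≡ 1 (mod 7).
Since F(a, b, c) ≡ 1 ≠ 0 (mod 7), P does NOT lie on the curve.


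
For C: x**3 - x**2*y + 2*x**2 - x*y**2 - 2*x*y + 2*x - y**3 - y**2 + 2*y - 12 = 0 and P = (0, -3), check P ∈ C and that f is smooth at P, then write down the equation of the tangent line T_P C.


Tangent line at P: -x - 19*y - 57 = 0.

Step 1: f(0, -3) = 0, so P lies on C.
Step 2: partial derivatives
  f_x(x, y) = 3*x**2 - 2*x*y + 4*x - y**2 - 2*y + 2, f_y(x, y) = -x**2 - 2*x*y - 2*x - 3*y**2 - 2*y + 2.
  f_x(P) = -1, f_y(P) = -19 (gradient nonzero, so P is smooth).
Step 3: tangent line at P: -1·(x − 0) + -19·(y − -3) = 0.
Expanding: -x - 19*y - 57 = 0.


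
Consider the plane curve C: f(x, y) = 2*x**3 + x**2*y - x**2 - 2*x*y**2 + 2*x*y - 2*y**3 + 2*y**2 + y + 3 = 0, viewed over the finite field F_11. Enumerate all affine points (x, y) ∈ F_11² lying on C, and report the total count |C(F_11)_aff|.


Affine F_11-points: {(4, 1), (6, 6), (7, 2), (8, 4), (9, 8), (10, 0), (10, 2)}; count = 7.

For each of the 121 pairs (x, y) ∈ F_11², evaluate f(x, y) mod 11. Record the zeros.
  x = 0: [0↦3, 1↦4, 2↦8, 3↦3, 4↦10, 5↦6, 6↦1, 7↦5, 8↦6, 9↦3, 10↦6]  zeros at y ∈ ∅
  x = 1: [0↦4, 1↦6, 2↦7, 3↦6, 4↦2, 5↦5, 6↦3, 7↦6, 8↦2, 9↦1, 10↦2]  zeros at y ∈ ∅
  x = 2: [0↦4, 1↦9, 2↦9, 3↦3, 4↦1, 5↦2, 6↦5, 7↦9, 8↦2, 9↦5, 10↦6]  zeros at y ∈ ∅
  x = 3: [0↦4, 1↦3, 2↦4, 3↦6, 4↦8, 5↦9, 6↦8, 7↦4, 8↦7, 9↦5, 10↦8]  zeros at y ∈ ∅
  x = 4: [0↦5, 1↦0, 2↦4, 3↦5, 4↦2, 5↦5, 6↦2, 7↦3, 8↦7, 9↦2, 10↦9]  zeros at y ∈ {1}
  x = 5: [0↦8, 1↦1, 2↦10, 3↦1, 4↦6, 5↦2, 6↦10, 7↦7, 8↦3, 9↦8, 10↦10]  zeros at y ∈ ∅
  x = 6: [0↦3, 1↦7, 2↦1, 3↦6, 4↦10, 5↦1, 6↦0, 7↦6, 8↦7, 9↦2, 10↦1]  zeros at y ∈ {6}
  x = 7: [0↦2, 1↦8, 2↦0, 3↦10, 4↦4, 5↦3, 6↦6, 7↦1, 8↦9, 9↦7, 10↦5]  zeros at y ∈ {2}
  x = 8: [0↦6, 1↦5, 2↦8, 3↦3, 4↦0, 5↦9, 6↦7, 7↦4, 8↦10, 9↦2, 10↦1]  zeros at y ∈ {4}
  x = 9: [0↦5, 1↦10, 2↦4, 3↦8, 4↦10, 5↦9, 6↦4, 7↦5, 8↦0, 9↦10, 10↦1]  zeros at y ∈ {8}
  x = 10: [0↦0, 1↦2, 2↦0, 3↦4, 4↦2, 5↦4, 6↦9, 7↦5, 8↦2, 9↦10, 10↦6]  zeros at y ∈ {0, 2}
Collecting zeros: affine points = {(4, 1), (6, 6), (7, 2), (8, 4), (9, 8), (10, 0), (10, 2)}.
Total count |C(F_11)_aff| = 7.


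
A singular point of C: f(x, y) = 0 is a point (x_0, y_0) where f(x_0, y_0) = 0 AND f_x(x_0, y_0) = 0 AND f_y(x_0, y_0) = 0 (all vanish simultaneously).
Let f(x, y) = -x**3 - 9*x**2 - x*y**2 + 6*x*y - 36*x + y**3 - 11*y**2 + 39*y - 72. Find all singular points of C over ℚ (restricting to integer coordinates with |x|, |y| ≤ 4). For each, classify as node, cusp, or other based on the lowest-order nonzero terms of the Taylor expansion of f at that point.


Singular points: {(-3, 3)}; classification: cusp.

Compute partial derivatives:
  f_x = -3*x**2 - 18*x - y**2 + 6*y - 36.
  f_y = -2*x*y + 6*x + 3*y**2 - 22*y + 39.
Scan x_0 ∈ {−4, ..., 4}. For each x_0, f_y(x_0, y) is a polynomial in y; find its integer roots y ∈ {−4, ..., 4}, then test f_x and f at those candidates.
  x = -4: f_y(-4, y) = 3*y**2 - 14*y + 15; vanishes at y ∈ {3}. (-4, 3): f_x = -3 ≠ 0.
  x = -3: f_y(-3, y) = 3*y**2 - 16*y + 21; vanishes at y ∈ {3}. (-3, 3): f_x = 0, f = 0 — SINGULAR.
  x = -2: f_y(-2, y) = 3*y**2 - 18*y + 27; vanishes at y ∈ {3}. (-2, 3): f_x = -3 ≠ 0.
  x = -1: f_y(-1, y) = 3*y**2 - 20*y + 33; vanishes at y ∈ {3}. (-1, 3): f_x = -12 ≠ 0.
  x = 0: f_y(0, y) = 3*y**2 - 22*y + 39; vanishes at y ∈ {3}. (0, 3): f_x = -27 ≠ 0.
  x = 1: f_y(1, y) = 3*y**2 - 24*y + 45; vanishes at y ∈ {3}. (1, 3): f_x = -48 ≠ 0.
  x = 2: f_y(2, y) = 3*y**2 - 26*y + 51; vanishes at y ∈ {3}. (2, 3): f_x = -75 ≠ 0.
  x = 3: f_y(3, y) = 3*y**2 - 28*y + 57; vanishes at y ∈ {3}. (3, 3): f_x = -108 ≠ 0.
  x = 4: f_y(4, y) = 3*y**2 - 30*y + 63; vanishes at y ∈ {3}. (4, 3): f_x = -147 ≠ 0.
Only singular point on the grid: (-3, 3).
Classify: substitute x = -3 + u, y = 3 + v and expand: f = -u**3 - u*v**2 + v**3 + v**2.
No constant or linear terms (consistent with a singular point). Quadratic part: v**2. Cubic part: -u**3 - u*v**2 + v**3.
The quadratic part v**2 is a perfect square, so there is a single (double) tangent line v = 0, i.e. y = 3. Restricting the cubic part to that line (v = 0) leaves -u**3 ≠ 0, so f is not divisible by v and the branch is v² ≈ u**3 to lowest order — this is a cusp.
Classification: cusp.
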